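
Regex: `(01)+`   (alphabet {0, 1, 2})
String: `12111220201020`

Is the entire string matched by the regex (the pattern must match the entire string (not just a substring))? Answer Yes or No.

Every match must start with `01`, but `12111220201020` does not.

No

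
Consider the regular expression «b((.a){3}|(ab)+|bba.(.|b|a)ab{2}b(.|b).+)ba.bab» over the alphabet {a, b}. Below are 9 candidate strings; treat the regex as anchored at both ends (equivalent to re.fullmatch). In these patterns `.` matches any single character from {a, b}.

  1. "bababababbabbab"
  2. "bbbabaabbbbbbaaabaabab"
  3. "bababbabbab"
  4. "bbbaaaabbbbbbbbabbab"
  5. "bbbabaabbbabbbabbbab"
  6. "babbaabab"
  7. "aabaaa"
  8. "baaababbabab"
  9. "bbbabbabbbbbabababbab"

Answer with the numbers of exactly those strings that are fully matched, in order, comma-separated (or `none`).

1 → match
2 → match
3 → match
4 → match
5 → no match
6 → match
7 → no match — must start with "b"
8 → no match
9 → match

1, 2, 3, 4, 6, 9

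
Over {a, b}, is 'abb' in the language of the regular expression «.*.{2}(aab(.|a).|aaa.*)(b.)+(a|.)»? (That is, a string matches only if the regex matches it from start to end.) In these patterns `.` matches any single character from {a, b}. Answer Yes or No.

No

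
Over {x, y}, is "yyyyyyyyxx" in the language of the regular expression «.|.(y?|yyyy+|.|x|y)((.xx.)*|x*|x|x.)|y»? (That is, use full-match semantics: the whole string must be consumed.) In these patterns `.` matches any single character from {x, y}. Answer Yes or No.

Yes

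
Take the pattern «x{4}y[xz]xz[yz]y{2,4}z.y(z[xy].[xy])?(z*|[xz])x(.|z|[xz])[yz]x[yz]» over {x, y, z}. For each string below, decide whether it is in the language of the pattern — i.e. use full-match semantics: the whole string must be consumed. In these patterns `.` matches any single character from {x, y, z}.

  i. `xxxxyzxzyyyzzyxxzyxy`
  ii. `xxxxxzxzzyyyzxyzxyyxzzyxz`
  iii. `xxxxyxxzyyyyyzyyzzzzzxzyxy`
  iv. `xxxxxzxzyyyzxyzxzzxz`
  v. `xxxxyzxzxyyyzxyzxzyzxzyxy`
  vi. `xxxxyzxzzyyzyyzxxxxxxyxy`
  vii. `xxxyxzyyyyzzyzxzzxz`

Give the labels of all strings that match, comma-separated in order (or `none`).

i, iii, vi

i → match
ii → no match
iii → match
iv → no match
v → no match
vi → match
vii → no match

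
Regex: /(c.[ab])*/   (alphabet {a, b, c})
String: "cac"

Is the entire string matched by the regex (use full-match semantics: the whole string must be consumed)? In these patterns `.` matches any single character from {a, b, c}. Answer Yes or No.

No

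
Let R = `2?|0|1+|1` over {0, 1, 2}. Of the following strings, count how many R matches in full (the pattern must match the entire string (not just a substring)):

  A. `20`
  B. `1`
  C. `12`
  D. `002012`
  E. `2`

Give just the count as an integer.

2

A → no match
B → match
C → no match
D → no match
E → match
Total matched: 2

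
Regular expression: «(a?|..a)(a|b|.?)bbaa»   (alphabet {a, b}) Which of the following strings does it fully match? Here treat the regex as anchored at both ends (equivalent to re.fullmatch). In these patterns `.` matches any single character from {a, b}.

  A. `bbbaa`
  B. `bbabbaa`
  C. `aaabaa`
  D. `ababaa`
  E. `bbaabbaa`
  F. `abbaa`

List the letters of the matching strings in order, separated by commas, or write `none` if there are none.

A → match
B → match
C → no match — must end with `bbaa`
D → no match — must end with `bbaa`
E → match
F → match

A, B, E, F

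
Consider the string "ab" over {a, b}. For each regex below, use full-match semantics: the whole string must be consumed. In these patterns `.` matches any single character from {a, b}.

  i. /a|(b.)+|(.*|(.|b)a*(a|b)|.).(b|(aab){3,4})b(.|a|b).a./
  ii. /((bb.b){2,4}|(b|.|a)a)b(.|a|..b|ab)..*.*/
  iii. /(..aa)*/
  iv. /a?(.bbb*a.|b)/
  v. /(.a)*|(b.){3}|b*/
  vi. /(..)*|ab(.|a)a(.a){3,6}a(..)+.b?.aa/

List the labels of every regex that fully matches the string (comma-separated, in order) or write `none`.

i → no match
ii → no match
iii → no match
iv → match
v → no match
vi → match

iv, vi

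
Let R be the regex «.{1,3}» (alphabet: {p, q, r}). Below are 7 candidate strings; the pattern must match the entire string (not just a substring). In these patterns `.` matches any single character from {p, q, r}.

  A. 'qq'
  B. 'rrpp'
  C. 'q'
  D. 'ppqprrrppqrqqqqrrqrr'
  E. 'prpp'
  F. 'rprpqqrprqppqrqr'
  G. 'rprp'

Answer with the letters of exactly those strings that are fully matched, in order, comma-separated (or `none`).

A → match
B → no match
C → match
D → no match
E → no match
F → no match
G → no match

A, C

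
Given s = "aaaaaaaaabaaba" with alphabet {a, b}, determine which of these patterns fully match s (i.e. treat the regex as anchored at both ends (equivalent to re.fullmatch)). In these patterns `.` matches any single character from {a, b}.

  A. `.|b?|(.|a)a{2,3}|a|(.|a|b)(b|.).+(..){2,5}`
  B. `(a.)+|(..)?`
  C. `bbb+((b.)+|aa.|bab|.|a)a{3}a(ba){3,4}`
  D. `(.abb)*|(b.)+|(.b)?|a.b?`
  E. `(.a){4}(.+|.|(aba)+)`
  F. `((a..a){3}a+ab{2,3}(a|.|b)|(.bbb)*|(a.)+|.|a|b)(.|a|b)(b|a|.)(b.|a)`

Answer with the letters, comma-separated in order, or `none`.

A → match
B → no match
C → no match — must start with "bbb"
D → no match
E → match
F → match

A, E, F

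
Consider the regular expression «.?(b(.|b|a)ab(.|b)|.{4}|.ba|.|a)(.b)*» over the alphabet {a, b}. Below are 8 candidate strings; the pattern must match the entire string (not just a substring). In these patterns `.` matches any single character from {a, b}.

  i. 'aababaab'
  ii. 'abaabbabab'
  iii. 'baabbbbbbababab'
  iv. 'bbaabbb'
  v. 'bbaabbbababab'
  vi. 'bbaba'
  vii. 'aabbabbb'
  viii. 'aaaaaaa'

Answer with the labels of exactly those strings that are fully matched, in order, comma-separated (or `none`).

ii, iii, iv, v, vi, vii

i → no match
ii → match
iii → match
iv → match
v → match
vi → match
vii → match
viii → no match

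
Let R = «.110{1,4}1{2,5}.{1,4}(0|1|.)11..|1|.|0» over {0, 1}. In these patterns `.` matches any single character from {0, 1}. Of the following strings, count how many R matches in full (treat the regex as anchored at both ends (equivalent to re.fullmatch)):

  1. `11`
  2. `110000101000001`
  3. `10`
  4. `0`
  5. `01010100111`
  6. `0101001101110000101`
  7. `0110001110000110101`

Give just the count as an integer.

1

1 → no match
2 → no match
3 → no match
4 → match
5 → no match
6 → no match
7 → no match
Total matched: 1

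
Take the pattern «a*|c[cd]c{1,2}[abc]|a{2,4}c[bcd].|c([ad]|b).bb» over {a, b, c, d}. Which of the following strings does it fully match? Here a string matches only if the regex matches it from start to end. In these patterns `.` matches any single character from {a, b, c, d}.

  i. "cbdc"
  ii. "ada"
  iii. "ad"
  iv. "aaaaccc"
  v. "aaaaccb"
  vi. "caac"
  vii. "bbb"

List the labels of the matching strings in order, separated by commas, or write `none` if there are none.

i. "cbdc" → no match
ii. "ada" → no match
iii. "ad" → no match
iv. "aaaaccc" → match
v. "aaaaccb" → match
vi. "caac" → no match
vii. "bbb" → no match

iv, v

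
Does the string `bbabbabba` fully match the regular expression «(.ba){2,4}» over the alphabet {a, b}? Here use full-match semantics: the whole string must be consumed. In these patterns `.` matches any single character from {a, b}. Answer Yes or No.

Yes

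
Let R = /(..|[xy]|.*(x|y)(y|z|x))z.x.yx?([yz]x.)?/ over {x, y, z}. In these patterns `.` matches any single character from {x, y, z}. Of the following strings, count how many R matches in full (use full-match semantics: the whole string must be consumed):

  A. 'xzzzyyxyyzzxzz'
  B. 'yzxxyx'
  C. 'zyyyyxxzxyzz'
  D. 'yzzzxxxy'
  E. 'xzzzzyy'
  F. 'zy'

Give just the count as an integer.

0

A → no match
B. 'yzxxyx' → no match
C. 'zyyyyxxzxyzz' → no match
D. 'yzzzxxxy' → no match
E. 'xzzzzyy' → no match
F. 'zy' → no match
Total matched: 0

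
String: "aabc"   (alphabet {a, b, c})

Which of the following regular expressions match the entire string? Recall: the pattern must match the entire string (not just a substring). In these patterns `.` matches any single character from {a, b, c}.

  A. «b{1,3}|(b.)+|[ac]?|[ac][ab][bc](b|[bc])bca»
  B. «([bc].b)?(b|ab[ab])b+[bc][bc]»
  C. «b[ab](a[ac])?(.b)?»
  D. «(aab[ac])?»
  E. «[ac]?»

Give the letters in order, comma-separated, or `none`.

A → no match
B → no match
C → no match — must start with "b"
D → match
E → no match

D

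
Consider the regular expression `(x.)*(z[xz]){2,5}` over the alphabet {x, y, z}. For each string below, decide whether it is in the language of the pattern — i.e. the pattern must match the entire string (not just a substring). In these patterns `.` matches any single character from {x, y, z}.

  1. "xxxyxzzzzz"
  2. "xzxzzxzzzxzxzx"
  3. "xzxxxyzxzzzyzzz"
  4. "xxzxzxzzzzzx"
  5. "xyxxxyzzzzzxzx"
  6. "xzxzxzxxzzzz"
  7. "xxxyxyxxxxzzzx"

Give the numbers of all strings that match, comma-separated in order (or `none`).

1, 2, 4, 5, 6, 7

1 → match
2 → match
3 → no match
4 → match
5 → match
6 → match
7 → match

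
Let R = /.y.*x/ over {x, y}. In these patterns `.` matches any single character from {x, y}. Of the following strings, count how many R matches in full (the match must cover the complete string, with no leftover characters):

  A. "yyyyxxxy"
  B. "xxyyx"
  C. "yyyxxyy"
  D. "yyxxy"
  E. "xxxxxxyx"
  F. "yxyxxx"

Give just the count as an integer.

0

A. "yyyyxxxy" → no match — must end with "x"
B. "xxyyx" → no match
C. "yyyxxyy" → no match — must end with "x"
D. "yyxxy" → no match — must end with "x"
E. "xxxxxxyx" → no match
F. "yxyxxx" → no match
Total matched: 0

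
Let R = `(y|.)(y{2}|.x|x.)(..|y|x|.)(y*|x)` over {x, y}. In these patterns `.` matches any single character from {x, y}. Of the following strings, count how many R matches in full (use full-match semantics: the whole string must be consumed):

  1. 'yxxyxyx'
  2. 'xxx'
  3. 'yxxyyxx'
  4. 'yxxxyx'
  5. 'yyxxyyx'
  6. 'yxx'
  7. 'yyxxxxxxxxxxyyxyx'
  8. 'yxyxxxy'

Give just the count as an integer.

1 → no match
2 → no match
3 → no match
4 → match
5 → no match
6 → no match
7 → no match
8 → no match
Total matched: 1

1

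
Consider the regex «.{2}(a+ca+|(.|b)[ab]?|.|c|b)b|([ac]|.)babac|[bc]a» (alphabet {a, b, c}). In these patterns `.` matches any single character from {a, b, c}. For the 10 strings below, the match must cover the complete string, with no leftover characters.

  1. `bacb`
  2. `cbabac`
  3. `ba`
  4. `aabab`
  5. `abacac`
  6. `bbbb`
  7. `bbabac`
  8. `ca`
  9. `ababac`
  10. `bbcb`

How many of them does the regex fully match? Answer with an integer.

1 → match
2 → match
3 → match
4 → match
5 → no match
6 → match
7 → match
8 → match
9 → match
10 → match
Total matched: 9

9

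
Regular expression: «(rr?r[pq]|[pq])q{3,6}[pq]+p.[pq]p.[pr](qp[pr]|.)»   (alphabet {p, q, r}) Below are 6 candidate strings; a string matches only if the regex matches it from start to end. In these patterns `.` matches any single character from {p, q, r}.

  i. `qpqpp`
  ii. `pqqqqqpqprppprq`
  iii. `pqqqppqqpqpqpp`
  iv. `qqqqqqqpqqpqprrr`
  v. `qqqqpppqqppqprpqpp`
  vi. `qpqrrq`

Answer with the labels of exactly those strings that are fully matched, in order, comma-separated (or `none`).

ii, iii, v

i. `qpqpp` → no match
ii → match
iii → match
iv → no match
v → match
vi. `qpqrrq` → no match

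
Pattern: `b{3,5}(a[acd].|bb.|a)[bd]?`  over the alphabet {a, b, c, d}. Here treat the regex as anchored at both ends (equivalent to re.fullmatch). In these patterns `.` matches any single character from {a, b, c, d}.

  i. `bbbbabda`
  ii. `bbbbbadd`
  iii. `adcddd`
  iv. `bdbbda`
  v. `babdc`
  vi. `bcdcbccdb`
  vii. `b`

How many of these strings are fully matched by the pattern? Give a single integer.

1

i. `bbbbabda` → no match
ii. `bbbbbadd` → match
iii. `adcddd` → no match — must start with `b`
iv. `bdbbda` → no match
v. `babdc` → no match
vi. `bcdcbccdb` → no match
vii. `b` → no match
Total matched: 1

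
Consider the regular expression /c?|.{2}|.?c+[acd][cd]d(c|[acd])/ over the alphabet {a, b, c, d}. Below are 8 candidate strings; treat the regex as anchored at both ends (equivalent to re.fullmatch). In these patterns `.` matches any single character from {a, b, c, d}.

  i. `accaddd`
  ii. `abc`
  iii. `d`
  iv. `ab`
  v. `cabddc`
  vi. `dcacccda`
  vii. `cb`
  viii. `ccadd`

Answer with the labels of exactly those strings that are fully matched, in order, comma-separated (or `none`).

i, iv, vii

i → match
ii → no match
iii → no match
iv → match
v → no match
vi → no match
vii → match
viii → no match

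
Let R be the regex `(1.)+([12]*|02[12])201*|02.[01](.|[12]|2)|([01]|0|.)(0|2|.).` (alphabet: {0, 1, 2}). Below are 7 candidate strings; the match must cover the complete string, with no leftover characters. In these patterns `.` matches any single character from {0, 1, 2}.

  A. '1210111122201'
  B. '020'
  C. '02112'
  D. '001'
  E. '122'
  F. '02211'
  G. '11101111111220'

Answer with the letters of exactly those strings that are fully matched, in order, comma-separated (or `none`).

A, B, C, D, E, F, G

A → match
B → match
C → match
D → match
E → match
F → match
G → match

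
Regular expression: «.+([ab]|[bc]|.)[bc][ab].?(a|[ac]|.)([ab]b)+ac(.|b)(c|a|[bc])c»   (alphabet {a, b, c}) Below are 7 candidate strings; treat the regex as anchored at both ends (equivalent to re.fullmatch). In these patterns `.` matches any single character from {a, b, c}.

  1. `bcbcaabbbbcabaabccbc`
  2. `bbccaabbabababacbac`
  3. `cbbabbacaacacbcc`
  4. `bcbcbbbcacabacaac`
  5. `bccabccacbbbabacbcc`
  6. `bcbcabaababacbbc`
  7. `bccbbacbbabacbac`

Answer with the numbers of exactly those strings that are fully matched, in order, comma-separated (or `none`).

1 → no match
2 → match
3 → no match
4 → match
5 → match
6 → match
7 → match

2, 4, 5, 6, 7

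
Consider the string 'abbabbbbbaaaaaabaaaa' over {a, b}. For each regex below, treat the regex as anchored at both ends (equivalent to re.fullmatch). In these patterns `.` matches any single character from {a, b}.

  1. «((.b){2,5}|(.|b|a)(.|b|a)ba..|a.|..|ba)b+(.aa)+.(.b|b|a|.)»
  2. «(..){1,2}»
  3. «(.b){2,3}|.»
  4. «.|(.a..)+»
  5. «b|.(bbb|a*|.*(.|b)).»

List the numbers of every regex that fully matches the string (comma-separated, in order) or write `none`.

1, 5

1 → match
2 → no match
3 → no match
4 → no match
5 → match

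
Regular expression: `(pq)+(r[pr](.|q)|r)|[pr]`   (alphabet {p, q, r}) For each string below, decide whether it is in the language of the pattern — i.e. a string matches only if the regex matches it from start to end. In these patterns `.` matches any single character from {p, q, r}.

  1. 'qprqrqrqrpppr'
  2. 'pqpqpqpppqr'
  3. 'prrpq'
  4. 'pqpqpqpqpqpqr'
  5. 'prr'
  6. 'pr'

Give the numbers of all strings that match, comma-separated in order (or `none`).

1 → no match
2 → no match
3 → no match
4 → match
5 → no match
6 → no match

4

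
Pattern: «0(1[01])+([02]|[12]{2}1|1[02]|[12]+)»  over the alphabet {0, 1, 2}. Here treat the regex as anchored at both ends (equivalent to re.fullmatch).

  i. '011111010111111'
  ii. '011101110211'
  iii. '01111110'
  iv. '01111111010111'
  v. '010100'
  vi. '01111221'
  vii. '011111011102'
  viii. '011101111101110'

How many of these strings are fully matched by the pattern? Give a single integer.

8

i → match
ii → match
iii → match
iv → match
v → match
vi → match
vii → match
viii → match
Total matched: 8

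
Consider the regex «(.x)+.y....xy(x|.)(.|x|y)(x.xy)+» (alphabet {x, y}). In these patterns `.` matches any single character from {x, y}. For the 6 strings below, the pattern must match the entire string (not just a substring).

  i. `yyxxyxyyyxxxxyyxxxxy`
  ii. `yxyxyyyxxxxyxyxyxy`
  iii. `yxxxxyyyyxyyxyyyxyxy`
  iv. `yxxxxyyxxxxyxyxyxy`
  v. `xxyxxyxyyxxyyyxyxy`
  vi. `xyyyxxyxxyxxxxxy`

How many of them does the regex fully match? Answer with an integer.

3

i → no match
ii → match
iii → no match
iv → match
v → match
vi → no match
Total matched: 3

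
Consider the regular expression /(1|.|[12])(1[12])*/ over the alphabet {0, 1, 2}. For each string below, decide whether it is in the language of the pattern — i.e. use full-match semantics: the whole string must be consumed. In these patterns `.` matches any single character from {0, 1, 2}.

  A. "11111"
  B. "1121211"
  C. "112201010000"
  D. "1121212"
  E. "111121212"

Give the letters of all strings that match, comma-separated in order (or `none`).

A. "11111" → match
B. "1121211" → match
C. "112201010000" → no match
D. "1121212" → match
E. "111121212" → match

A, B, D, E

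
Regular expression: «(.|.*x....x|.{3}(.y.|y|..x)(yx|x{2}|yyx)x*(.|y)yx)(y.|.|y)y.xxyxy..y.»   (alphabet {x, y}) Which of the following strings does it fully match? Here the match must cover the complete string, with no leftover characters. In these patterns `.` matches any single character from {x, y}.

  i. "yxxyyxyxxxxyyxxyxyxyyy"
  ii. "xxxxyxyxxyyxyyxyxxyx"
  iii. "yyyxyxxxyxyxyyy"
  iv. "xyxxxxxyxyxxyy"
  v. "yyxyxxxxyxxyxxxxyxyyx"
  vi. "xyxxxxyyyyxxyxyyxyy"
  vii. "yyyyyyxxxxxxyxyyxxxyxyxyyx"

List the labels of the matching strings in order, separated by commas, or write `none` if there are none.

vi, vii

i → no match
ii → no match
iii → no match
iv → no match
v → no match
vi → match
vii → match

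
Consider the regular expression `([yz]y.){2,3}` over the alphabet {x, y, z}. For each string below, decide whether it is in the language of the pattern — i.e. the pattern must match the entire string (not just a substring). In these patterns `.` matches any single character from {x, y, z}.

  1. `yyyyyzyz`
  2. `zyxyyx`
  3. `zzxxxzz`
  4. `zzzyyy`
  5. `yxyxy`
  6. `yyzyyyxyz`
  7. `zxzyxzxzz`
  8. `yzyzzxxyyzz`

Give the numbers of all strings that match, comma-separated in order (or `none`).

1. `yyyyyzyz` → no match
2. `zyxyyx` → match
3. `zzxxxzz` → no match
4. `zzzyyy` → no match
5. `yxyxy` → no match
6. `yyzyyyxyz` → no match
7. `zxzyxzxzz` → no match
8. `yzyzzxxyyzz` → no match

2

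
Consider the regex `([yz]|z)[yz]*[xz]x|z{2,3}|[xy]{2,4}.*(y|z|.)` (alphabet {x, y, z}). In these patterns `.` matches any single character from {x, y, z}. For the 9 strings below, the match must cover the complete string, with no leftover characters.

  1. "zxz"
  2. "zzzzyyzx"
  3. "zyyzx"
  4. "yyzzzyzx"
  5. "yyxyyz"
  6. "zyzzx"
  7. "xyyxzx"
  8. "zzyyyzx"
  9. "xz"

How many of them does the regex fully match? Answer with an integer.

1 → no match
2 → match
3 → match
4 → match
5 → match
6 → match
7 → match
8 → match
9 → no match
Total matched: 7

7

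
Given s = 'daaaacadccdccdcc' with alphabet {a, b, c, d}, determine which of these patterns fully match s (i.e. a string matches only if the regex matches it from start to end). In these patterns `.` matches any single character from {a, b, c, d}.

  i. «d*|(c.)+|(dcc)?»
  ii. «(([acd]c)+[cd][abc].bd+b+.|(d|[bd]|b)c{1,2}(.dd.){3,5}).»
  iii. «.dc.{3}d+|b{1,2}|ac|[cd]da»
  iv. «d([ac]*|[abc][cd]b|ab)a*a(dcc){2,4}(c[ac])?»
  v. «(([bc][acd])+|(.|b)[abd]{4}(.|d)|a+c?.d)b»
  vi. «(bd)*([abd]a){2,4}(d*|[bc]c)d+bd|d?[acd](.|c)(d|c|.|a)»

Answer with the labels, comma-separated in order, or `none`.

iv

i → no match
ii → no match
iii → no match
iv → match
v → no match — must end with 'b'
vi → no match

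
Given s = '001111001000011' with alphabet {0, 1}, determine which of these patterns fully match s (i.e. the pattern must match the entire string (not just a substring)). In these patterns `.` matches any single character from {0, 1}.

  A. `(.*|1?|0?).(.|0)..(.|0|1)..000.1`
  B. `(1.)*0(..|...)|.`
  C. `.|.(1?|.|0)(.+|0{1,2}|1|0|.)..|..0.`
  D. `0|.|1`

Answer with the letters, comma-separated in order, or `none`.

A, C

A → match
B → no match
C → match
D → no match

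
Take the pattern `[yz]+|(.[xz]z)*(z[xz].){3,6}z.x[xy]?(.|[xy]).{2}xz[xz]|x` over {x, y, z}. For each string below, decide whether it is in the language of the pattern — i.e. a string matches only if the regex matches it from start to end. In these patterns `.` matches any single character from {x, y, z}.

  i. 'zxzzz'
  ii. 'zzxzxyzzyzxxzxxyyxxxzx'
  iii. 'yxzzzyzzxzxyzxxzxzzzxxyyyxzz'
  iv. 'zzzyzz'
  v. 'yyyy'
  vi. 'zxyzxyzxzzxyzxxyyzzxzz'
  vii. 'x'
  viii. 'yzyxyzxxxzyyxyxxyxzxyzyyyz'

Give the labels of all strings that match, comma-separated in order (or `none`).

ii, iii, iv, v, vi, vii

i → no match
ii → match
iii → match
iv → match
v → match
vi → match
vii → match
viii → no match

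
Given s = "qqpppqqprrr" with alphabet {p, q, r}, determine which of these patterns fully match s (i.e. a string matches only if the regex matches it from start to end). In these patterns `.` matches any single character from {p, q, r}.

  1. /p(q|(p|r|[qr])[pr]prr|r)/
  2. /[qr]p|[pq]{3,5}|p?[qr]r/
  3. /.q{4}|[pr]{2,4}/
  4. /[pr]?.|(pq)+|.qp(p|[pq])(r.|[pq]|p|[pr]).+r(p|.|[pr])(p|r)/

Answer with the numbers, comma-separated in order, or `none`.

4

1 → no match — must start with "p"
2 → no match
3 → no match
4 → match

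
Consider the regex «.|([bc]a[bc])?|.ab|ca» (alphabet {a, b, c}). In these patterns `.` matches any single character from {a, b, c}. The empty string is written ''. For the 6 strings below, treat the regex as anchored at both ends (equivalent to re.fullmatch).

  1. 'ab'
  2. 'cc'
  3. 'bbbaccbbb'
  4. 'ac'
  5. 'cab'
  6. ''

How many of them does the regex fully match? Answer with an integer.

2

1. 'ab' → no match
2. 'cc' → no match
3. 'bbbaccbbb' → no match
4. 'ac' → no match
5. 'cab' → match
6. '' → match
Total matched: 2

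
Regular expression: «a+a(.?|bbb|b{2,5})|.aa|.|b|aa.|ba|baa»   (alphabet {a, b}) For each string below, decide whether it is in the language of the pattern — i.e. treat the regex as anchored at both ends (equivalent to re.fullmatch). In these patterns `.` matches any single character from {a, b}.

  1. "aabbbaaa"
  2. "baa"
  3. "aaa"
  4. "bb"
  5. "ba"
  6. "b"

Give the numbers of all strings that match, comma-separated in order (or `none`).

1. "aabbbaaa" → no match
2. "baa" → match
3. "aaa" → match
4. "bb" → no match
5. "ba" → match
6. "b" → match

2, 3, 5, 6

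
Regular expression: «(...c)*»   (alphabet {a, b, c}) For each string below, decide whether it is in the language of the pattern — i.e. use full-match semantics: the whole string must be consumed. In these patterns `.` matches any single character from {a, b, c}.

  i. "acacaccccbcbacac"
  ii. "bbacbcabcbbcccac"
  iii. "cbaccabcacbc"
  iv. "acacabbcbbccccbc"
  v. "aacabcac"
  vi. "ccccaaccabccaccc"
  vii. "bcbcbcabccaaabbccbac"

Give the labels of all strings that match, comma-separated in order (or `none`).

iii, iv, vi

i → no match
ii → no match
iii → match
iv → match
v → no match
vi → match
vii → no match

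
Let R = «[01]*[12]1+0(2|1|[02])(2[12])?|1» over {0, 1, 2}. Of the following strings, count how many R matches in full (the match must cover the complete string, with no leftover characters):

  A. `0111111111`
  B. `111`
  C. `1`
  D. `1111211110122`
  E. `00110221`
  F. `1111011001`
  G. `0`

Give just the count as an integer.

A → no match
B → no match
C → match
D → match
E → match
F → no match
G → no match
Total matched: 3

3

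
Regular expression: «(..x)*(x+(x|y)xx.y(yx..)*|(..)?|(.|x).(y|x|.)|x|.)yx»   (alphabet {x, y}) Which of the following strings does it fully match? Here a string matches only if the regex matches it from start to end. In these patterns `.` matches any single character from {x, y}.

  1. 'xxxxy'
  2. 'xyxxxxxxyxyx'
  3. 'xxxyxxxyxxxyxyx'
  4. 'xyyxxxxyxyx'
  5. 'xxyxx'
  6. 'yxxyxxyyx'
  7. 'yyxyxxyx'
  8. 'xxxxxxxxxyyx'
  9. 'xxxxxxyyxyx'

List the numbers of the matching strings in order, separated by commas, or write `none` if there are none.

1. 'xxxxy' → no match — must end with 'yx'
2. 'xyxxxxxxyxyx' → no match
3 → no match
4. 'xyyxxxxyxyx' → no match
5. 'xxyxx' → no match — must end with 'yx'
6. 'yxxyxxyyx' → match
7. 'yyxyxxyx' → match
8. 'xxxxxxxxxyyx' → match
9. 'xxxxxxyyxyx' → match

6, 7, 8, 9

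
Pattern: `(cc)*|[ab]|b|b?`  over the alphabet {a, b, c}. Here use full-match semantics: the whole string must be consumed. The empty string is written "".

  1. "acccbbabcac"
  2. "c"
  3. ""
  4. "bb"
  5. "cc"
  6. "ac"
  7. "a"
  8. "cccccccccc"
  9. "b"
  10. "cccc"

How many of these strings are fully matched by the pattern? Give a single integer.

1 → no match
2 → no match
3 → match
4 → no match
5 → match
6 → no match
7 → match
8 → match
9 → match
10 → match
Total matched: 6

6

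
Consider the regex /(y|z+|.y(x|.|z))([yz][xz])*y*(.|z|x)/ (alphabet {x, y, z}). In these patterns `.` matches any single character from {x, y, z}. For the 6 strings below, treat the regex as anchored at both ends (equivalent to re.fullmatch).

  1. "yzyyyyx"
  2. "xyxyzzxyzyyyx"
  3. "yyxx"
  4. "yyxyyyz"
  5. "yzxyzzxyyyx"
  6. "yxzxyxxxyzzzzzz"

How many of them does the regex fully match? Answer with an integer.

1. "yzyyyyx" → no match
2 → match
3. "yyxx" → match
4. "yyxyyyz" → match
5. "yzxyzzxyyyx" → match
6 → no match
Total matched: 4

4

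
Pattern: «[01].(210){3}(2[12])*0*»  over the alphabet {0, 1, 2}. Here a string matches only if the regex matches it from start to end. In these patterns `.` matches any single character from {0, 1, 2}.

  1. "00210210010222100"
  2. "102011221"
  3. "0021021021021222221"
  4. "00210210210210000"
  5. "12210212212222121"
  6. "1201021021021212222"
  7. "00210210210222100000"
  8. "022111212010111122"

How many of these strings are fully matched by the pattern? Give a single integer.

3

1 → no match
2. "102011221" → no match
3 → match
4 → match
5 → no match
6 → no match
7 → match
8 → no match
Total matched: 3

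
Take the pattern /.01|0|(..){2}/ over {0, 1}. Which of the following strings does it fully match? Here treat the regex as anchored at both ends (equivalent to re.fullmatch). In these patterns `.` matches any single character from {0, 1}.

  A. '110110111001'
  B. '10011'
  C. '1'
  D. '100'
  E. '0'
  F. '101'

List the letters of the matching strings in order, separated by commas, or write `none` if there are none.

E, F

A. '110110111001' → no match
B. '10011' → no match
C. '1' → no match
D. '100' → no match
E. '0' → match
F. '101' → match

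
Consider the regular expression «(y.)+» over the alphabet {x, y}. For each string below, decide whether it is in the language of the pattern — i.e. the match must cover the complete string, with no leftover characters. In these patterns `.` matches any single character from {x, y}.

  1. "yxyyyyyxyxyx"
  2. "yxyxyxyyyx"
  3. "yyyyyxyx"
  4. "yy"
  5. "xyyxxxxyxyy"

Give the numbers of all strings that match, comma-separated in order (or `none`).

1, 2, 3, 4

1 → match
2 → match
3 → match
4 → match
5 → no match — must start with "y"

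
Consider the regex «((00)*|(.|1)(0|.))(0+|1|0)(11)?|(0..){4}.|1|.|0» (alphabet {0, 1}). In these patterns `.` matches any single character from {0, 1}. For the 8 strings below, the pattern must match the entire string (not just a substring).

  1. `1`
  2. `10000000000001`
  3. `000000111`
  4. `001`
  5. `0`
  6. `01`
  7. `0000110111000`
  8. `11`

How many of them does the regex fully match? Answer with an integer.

4

1 → match
2 → no match
3 → match
4 → match
5 → match
6 → no match
7 → no match
8 → no match
Total matched: 4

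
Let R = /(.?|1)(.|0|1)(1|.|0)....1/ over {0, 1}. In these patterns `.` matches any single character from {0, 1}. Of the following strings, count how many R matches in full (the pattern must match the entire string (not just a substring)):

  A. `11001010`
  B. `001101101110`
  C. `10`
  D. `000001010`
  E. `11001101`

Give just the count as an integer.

A → no match — must end with `1`
B → no match — must end with `1`
C → no match — must end with `1`
D → no match — must end with `1`
E → match
Total matched: 1

1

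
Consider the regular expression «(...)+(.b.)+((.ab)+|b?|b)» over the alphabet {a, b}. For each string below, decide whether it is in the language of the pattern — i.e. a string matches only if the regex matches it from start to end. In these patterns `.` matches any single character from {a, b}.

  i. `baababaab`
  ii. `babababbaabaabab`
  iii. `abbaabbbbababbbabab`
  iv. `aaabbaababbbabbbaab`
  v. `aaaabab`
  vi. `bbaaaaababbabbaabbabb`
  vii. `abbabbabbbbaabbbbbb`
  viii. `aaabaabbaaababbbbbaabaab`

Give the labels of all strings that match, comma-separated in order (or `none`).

i. `baababaab` → no match
ii → match
iii → match
iv → no match
v. `aaaabab` → match
vi → match
vii → match
viii → match

ii, iii, v, vi, vii, viii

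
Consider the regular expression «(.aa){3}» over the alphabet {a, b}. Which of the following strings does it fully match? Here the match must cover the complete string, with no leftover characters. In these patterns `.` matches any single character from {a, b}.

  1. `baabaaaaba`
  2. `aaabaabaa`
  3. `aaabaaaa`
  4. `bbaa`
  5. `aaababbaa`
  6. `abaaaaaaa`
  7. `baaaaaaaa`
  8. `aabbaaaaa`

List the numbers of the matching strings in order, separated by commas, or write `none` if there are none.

2, 7

1 → no match — must end with `aa`
2 → match
3 → no match
4 → no match
5 → no match
6 → no match
7 → match
8 → no match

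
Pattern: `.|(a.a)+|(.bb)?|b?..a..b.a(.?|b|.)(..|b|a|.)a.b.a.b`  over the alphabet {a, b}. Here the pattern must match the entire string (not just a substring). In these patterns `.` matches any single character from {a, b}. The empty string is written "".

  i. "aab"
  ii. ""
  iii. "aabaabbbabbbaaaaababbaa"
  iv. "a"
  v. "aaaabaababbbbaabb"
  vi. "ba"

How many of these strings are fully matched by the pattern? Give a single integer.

2

i → no match
ii → match
iii → no match
iv → match
v → no match
vi → no match
Total matched: 2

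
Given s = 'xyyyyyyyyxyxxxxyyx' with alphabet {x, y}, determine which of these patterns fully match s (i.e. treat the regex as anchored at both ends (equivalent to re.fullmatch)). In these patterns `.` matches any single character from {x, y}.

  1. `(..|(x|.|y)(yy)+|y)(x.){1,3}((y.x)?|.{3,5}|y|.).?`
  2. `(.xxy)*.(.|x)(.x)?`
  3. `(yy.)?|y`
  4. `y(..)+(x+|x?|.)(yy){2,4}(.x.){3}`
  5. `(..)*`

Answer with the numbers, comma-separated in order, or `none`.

1, 5

1 → match
2 → no match
3 → no match
4 → no match — must start with 'y'
5 → match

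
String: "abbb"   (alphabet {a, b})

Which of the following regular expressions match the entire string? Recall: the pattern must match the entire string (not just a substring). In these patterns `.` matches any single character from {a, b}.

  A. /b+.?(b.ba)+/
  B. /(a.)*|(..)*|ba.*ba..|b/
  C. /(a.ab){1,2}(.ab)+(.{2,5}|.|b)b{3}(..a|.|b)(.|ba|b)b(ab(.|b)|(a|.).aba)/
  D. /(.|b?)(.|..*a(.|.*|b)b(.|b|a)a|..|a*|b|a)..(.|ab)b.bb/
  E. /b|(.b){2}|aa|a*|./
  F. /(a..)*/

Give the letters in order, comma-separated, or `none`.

B, E

A → no match — must start with "b"
B → match
C → no match
D → no match
E → match
F → no match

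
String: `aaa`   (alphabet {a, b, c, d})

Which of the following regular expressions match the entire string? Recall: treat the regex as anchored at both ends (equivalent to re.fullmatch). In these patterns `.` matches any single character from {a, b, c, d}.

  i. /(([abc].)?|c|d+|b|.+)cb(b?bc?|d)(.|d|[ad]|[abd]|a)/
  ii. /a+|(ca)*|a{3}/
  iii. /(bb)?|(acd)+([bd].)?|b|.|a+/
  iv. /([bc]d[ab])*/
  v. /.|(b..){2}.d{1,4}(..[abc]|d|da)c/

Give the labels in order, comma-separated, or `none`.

ii, iii

i → no match
ii → match
iii → match
iv → no match
v → no match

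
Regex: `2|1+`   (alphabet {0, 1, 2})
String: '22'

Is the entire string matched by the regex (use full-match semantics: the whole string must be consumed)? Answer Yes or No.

No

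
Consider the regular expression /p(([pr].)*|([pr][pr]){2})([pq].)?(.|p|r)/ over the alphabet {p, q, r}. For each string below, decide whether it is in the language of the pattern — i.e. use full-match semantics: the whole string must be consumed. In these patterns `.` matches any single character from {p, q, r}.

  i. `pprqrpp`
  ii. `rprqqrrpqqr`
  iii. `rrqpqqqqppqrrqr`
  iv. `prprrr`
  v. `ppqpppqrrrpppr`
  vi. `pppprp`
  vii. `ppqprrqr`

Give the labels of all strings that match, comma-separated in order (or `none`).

i → no match
ii → no match — must start with `p`
iii → no match — must start with `p`
iv → match
v → match
vi → match
vii → match

iv, v, vi, vii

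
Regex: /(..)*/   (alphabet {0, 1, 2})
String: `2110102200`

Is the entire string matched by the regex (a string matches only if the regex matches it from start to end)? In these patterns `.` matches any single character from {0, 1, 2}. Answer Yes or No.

Yes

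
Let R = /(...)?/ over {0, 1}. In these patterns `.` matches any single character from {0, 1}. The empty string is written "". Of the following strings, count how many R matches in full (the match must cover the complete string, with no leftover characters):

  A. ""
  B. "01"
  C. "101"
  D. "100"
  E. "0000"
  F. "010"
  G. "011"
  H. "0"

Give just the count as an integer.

5

A → match
B → no match
C → match
D → match
E → no match
F → match
G → match
H → no match
Total matched: 5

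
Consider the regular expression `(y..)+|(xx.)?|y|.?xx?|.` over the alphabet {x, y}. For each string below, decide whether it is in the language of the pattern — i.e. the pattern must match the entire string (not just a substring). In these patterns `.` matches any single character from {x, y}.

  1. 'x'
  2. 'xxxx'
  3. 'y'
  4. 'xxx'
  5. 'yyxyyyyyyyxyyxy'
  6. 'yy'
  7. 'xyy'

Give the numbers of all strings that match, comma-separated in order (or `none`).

1 → match
2 → no match
3 → match
4 → match
5 → match
6 → no match
7 → no match

1, 3, 4, 5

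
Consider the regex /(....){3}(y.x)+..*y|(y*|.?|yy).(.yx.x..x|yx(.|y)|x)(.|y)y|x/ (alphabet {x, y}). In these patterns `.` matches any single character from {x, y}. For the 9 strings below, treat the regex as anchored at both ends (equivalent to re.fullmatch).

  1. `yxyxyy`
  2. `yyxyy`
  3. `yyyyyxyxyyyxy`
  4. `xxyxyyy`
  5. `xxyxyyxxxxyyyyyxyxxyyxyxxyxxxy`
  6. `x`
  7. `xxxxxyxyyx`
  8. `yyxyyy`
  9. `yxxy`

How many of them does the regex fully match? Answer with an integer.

1 → no match
2 → match
3 → no match
4 → match
5 → no match
6 → match
7 → no match
8 → match
9 → match
Total matched: 5

5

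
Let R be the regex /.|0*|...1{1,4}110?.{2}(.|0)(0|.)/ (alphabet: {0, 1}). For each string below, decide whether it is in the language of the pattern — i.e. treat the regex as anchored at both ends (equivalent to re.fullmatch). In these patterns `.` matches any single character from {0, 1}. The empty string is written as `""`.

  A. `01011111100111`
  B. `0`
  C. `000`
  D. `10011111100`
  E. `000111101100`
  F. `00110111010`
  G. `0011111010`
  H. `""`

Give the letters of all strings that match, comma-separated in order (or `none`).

A, B, C, D, E, G, H

A → match
B → match
C → match
D → match
E → match
F → no match
G → match
H → match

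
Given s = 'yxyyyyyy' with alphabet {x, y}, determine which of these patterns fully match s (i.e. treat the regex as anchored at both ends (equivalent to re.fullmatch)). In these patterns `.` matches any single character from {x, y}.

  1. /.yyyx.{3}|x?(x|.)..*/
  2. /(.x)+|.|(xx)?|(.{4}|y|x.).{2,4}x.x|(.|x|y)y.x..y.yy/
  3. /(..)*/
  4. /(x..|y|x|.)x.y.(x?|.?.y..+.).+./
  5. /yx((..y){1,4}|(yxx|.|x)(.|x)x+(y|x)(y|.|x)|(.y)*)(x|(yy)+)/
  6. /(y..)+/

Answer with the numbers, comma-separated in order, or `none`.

1, 3, 4, 5

1 → match
2 → no match
3 → match
4 → match
5 → match
6 → no match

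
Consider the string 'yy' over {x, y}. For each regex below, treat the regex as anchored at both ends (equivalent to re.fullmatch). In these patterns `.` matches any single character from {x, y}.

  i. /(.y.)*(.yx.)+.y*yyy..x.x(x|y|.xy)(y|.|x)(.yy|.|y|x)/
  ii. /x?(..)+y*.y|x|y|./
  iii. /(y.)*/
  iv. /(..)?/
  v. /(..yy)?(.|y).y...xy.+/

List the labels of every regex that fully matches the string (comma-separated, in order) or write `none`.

i → no match
ii → no match
iii → match
iv → match
v → no match

iii, iv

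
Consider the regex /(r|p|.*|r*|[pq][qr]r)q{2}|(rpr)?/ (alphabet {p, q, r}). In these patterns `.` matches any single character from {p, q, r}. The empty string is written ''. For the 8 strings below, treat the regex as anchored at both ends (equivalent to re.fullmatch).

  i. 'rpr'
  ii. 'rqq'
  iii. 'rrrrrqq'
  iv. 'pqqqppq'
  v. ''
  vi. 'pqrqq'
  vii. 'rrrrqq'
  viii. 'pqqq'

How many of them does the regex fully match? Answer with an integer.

i → match
ii → match
iii → match
iv → no match
v → match
vi → match
vii → match
viii → match
Total matched: 7

7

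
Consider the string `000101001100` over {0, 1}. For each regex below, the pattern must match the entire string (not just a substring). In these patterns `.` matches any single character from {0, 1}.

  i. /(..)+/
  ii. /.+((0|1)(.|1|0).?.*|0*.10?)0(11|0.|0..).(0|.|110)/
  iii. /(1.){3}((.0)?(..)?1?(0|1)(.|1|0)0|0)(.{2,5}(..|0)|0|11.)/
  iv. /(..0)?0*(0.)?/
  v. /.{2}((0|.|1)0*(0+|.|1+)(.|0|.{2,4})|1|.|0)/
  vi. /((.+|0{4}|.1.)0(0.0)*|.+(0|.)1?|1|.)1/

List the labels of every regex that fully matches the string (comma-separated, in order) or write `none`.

i → match
ii → match
iii → no match — must start with `1`
iv → no match
v → no match
vi → no match — must end with `1`

i, ii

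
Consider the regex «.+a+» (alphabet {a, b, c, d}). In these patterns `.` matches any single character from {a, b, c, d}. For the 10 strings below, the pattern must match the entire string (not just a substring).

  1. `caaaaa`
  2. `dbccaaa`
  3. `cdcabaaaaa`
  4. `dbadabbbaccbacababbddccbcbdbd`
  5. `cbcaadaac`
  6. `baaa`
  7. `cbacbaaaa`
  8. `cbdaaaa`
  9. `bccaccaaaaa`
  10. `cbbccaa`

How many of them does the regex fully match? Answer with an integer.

8

1 → match
2 → match
3 → match
4 → no match — must end with `a`
5 → no match — must end with `a`
6 → match
7 → match
8 → match
9 → match
10 → match
Total matched: 8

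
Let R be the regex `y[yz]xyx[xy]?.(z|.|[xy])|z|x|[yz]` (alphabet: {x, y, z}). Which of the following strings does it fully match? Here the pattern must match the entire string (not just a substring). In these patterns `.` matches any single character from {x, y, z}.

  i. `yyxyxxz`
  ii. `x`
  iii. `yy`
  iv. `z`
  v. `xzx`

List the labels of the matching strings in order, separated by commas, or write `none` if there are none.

i. `yyxyxxz` → match
ii. `x` → match
iii. `yy` → no match
iv. `z` → match
v. `xzx` → no match

i, ii, iv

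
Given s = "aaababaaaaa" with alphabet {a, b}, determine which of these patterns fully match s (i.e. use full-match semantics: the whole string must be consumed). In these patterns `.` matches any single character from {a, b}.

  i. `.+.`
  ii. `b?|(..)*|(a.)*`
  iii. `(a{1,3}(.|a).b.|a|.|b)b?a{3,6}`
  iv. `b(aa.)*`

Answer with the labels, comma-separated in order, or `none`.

i, iii

i → match
ii → no match
iii → match
iv → no match — must start with "b"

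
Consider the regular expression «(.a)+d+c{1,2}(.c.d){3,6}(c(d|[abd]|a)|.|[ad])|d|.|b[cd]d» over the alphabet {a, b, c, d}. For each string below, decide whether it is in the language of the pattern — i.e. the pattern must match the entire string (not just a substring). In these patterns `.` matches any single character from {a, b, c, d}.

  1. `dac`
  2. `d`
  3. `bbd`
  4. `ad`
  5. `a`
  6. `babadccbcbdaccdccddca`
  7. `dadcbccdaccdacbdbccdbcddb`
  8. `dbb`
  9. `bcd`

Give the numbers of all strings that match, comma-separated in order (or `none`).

1 → no match
2 → match
3 → no match
4 → no match
5 → match
6 → match
7 → match
8 → no match
9 → match

2, 5, 6, 7, 9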